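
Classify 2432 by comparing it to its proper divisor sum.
abundant

Proper divisors of 2432: sum = 1 + 2 + 4 + 8 + 16 + 19 + 32 + 38 + 64 + 76 + 128 + 152 + 304 + 608 + 1216 = 2668
Since 2668 > 2432, 2432 is abundant.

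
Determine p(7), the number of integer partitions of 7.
15

p(n) counts ways to write n as a sum of positive integers (order ignored).
Examples: 7; 6 + 1; 5 + 2; 5 + 1 + 1; 4 + 3; ... (15 total)
p(7) = 15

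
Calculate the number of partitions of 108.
483502844

p(n) counts ways to write n as a sum of positive integers (order ignored).
Euler's pentagonal recurrence: p(k) = p(k-1) + p(k-2) - p(k-5) - p(k-7) + p(k-12) + p(k-15) - ... (offsets j(3j∓1)/2, signs ++--, p(0)=1, p(<0)=0).
DP table for k = 0..107: p(0)=1, p(1)=1, p(2)=2, p(3)=3, p(4)=5, p(5)=7, p(6)=11, p(7)=15, p(8)=22, p(9)=30, p(10)=42, p(11)=56, p(12)=77, p(13)=101, p(14)=135, p(15)=176, p(16)=231, p(17)=297, p(18)=385, p(19)=490, p(20)=627, p(21)=792, p(22)=1002, p(23)=1255, p(24)=1575, p(25)=1958, p(26)=2436, p(27)=3010, p(28)=3718, p(29)=4565, p(30)=5604, p(31)=6842, p(32)=8349, p(33)=10143, p(34)=12310, p(35)=14883, p(36)=17977, p(37)=21637, p(38)=26015, p(39)=31185, p(40)=37338, p(41)=44583, p(42)=53174, p(43)=63261, p(44)=75175, p(45)=89134, p(46)=105558, p(47)=124754, p(48)=147273, p(49)=173525, p(50)=204226, p(51)=239943, p(52)=281589, p(53)=329931, p(54)=386155, p(55)=451276, p(56)=526823, p(57)=614154, p(58)=715220, p(59)=831820, p(60)=966467, p(61)=1121505, p(62)=1300156, p(63)=1505499, p(64)=1741630, p(65)=2012558, p(66)=2323520, p(67)=2679689, p(68)=3087735, p(69)=3554345, p(70)=4087968, p(71)=4697205, p(72)=5392783, p(73)=6185689, p(74)=7089500, p(75)=8118264, p(76)=9289091, p(77)=10619863, p(78)=12132164, p(79)=13848650, p(80)=15796476, p(81)=18004327, p(82)=20506255, p(83)=23338469, p(84)=26543660, p(85)=30167357, p(86)=34262962, p(87)=38887673, p(88)=44108109, p(89)=49995925, p(90)=56634173, p(91)=64112359, p(92)=72533807, p(93)=82010177, p(94)=92669720, p(95)=104651419, p(96)=118114304, p(97)=133230930, p(98)=150198136, p(99)=169229875, p(100)=190569292, p(101)=214481126, p(102)=241265379, p(103)=271248950, p(104)=304801365, p(105)=342325709, p(106)=384276336, p(107)=431149389.
Final step: p(108) = p(107) + p(106) - p(103) - p(101) + p(96) + p(93) - p(86) - p(82) + p(73) + p(68) - p(57) - p(51) + p(38) + p(31) - p(16) - p(8)
= 431149389 + 384276336 - 271248950 - 214481126 + 118114304 + 82010177 - 34262962 - 20506255 + 6185689 + 3087735 - 614154 - 239943 + 26015 + 6842 - 231 - 22
= 483502844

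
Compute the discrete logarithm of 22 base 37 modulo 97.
72

Baby-step giant-step with step n = ⌈√97⌉ = 10.
Baby steps 37^j mod 97 (j:value) for j=0..9: 0:1, 1:37, 2:11, 3:19, 4:24, 5:15, 6:70, 7:68, 8:91, 9:69.
Giant-step multiplier: 37^(-10) ≡ 37^(96-10) = 37^86 ≡ 72 (mod 97).
Giant steps γ_i = 22·72^i mod 97: γ_0=22, γ_1=32, γ_2=73, γ_3=18, γ_4=35, γ_5=95, γ_6=50, γ_7=11 (in table at j=2).
x = i·n + j = 7·10 + 2 = 72.
Check: 37^72 ≡ 22 (mod 97).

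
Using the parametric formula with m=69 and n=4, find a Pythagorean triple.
(4745, 552, 4777)

Euclid's formula: a = m² - n², b = 2mn, c = m² + n²
m = 69, n = 4
a = 69² - 4² = 4761 - 16 = 4745
b = 2 × 69 × 4 = 552
c = 69² + 4² = 4761 + 16 = 4777
Verification: 4745² + 552² = 22515025 + 304704 = 22819729 = 4777² ✓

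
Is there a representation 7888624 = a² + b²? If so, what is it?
Not possible

Factorization: 7888624 = 2^4 × 79^3
By Fermat: n is sum of two squares iff every prime p ≡ 3 (mod 4) appears to even power.
Prime(s) ≡ 3 (mod 4) with odd exponent: [(79, 3)]
Therefore 7888624 cannot be expressed as a² + b².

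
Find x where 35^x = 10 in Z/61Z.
13

Baby-step giant-step with step n = ⌈√61⌉ = 8.
Baby steps 35^j mod 61 (j:value) for j=0..7: 0:1, 1:35, 2:5, 3:53, 4:25, 5:21, 6:3, 7:44.
Giant-step multiplier: 35^(-8) ≡ 35^(60-8) = 35^52 ≡ 57 (mod 61).
Giant steps γ_i = 10·57^i mod 61: γ_0=10, γ_1=21 (in table at j=5).
x = i·n + j = 1·8 + 5 = 13.
Check: 35^13 ≡ 10 (mod 61).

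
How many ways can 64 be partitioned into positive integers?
1741630

p(n) counts ways to write n as a sum of positive integers (order ignored).
Euler's pentagonal recurrence: p(k) = p(k-1) + p(k-2) - p(k-5) - p(k-7) + p(k-12) + p(k-15) - ... (offsets j(3j∓1)/2, signs ++--, p(0)=1, p(<0)=0).
DP table for k = 0..63: p(0)=1, p(1)=1, p(2)=2, p(3)=3, p(4)=5, p(5)=7, p(6)=11, p(7)=15, p(8)=22, p(9)=30, p(10)=42, p(11)=56, p(12)=77, p(13)=101, p(14)=135, p(15)=176, p(16)=231, p(17)=297, p(18)=385, p(19)=490, p(20)=627, p(21)=792, p(22)=1002, p(23)=1255, p(24)=1575, p(25)=1958, p(26)=2436, p(27)=3010, p(28)=3718, p(29)=4565, p(30)=5604, p(31)=6842, p(32)=8349, p(33)=10143, p(34)=12310, p(35)=14883, p(36)=17977, p(37)=21637, p(38)=26015, p(39)=31185, p(40)=37338, p(41)=44583, p(42)=53174, p(43)=63261, p(44)=75175, p(45)=89134, p(46)=105558, p(47)=124754, p(48)=147273, p(49)=173525, p(50)=204226, p(51)=239943, p(52)=281589, p(53)=329931, p(54)=386155, p(55)=451276, p(56)=526823, p(57)=614154, p(58)=715220, p(59)=831820, p(60)=966467, p(61)=1121505, p(62)=1300156, p(63)=1505499.
Final step: p(64) = p(63) + p(62) - p(59) - p(57) + p(52) + p(49) - p(42) - p(38) + p(29) + p(24) - p(13) - p(7)
= 1505499 + 1300156 - 831820 - 614154 + 281589 + 173525 - 53174 - 26015 + 4565 + 1575 - 101 - 15
= 1741630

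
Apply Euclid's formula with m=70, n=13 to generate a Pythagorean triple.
(4731, 1820, 5069)

Euclid's formula: a = m² - n², b = 2mn, c = m² + n²
m = 70, n = 13
a = 70² - 13² = 4900 - 169 = 4731
b = 2 × 70 × 13 = 1820
c = 70² + 13² = 4900 + 169 = 5069
Verification: 4731² + 1820² = 22382361 + 3312400 = 25694761 = 5069² ✓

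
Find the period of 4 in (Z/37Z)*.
18

37 is prime, so ord(4) divides φ(37) = 36.
Divisors of 36: 1, 2, 3, 4, 6, 9, 12, 18, 36.
Repeated squaring: 4^1 ≡ 4, 4^2 ≡ 16, 4^4 ≡ 34, 4^8 ≡ 9, 4^16 ≡ 7, 4^32 ≡ 12 (mod 37).
Test 4^d mod 37 for each divisor d in increasing order:
4^1 ≡ 4
4^2 ≡ 16
4^3 = 4^2·4^1 ≡ 27
4^4 ≡ 34
4^6 = 4^4·4^2 ≡ 26
4^9 = 4^8·4^1 ≡ 36
4^12 = 4^8·4^4 ≡ 10
4^18 = 4^16·4^2 ≡ 1  ← first divisor giving 1
The order is 18.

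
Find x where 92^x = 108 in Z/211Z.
97

Baby-step giant-step with step n = ⌈√211⌉ = 15.
Baby steps 92^j mod 211 (j:value) for j=0..14: 0:1, 1:92, 2:24, 3:98, 4:154, 5:31, 6:109, 7:111, 8:84, 9:132, 10:117, 11:3, 12:65, 13:72, 14:83.
Giant-step multiplier: 92^(-15) ≡ 92^(210-15) = 92^195 ≡ 153 (mod 211).
Giant steps γ_i = 108·153^i mod 211: γ_0=108, γ_1=66, γ_2=181, γ_3=52, γ_4=149, γ_5=9, γ_6=111 (in table at j=7).
x = i·n + j = 6·15 + 7 = 97.
Check: 92^97 ≡ 108 (mod 211).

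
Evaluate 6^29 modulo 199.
77

Repeated squaring. Binary of 29 = 11101.
6^1 ≡ 6 (mod 199); 6^2 ≡ 36 (mod 199); 6^4 ≡ 102 (mod 199); 6^8 ≡ 56 (mod 199); 6^16 ≡ 151 (mod 199)
6^29 = 6^1 × 6^4 × 6^8 × 6^16 ≡ 77 (mod 199)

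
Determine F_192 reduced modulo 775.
454

Matrix identity: Q^n = [[F_(n+1), F_n], [F_n, F_(n-1)]] with Q = [[1,1],[1,0]].
n = 192 = 11000000₂. Square-and-multiply, entries mod 775:
Q^1 = [[1,1],[1,0]]
Q^3 = (Q^1)²·Q = [[3,2],[2,1]]
Q^6 = (Q^3)² = [[13,8],[8,5]]
Q^12 = (Q^6)² = [[233,144],[144,89]]
Q^24 = (Q^12)² = [[625,643],[643,757]]
Q^48 = (Q^24)² = [[399,476],[476,698]]
Q^96 = (Q^48)² = [[602,597],[597,5]]
Q^192 = (Q^96)² = [[388,454],[454,709]]
F_192 mod 775 = Q^192[0][1] = 454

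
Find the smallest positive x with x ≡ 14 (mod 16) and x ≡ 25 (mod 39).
142

Using Chinese Remainder Theorem:
M = 16 × 39 = 624
M1 = 39, M2 = 16
y1 = 39^(-1) mod 16 = 7
y2 = 16^(-1) mod 39 = 22
x = (14×39×7 + 25×16×22) mod 624 = 142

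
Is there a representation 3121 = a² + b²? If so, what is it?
39² + 40² (a=39, b=40)

Factorization: 3121 = 3121
By Fermat: n is sum of two squares iff every prime p ≡ 3 (mod 4) appears to even power.
All primes ≡ 3 (mod 4) appear to even power.
Search a = 0, 1, 2, … for 3121 - a² a perfect square: first hit at a = 39: 3121 - 1521 = 1600 = 40².
3121 = 39² + 40² = 1521 + 1600 ✓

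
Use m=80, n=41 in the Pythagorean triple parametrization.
(4719, 6560, 8081)

Euclid's formula: a = m² - n², b = 2mn, c = m² + n²
m = 80, n = 41
a = 80² - 41² = 6400 - 1681 = 4719
b = 2 × 80 × 41 = 6560
c = 80² + 41² = 6400 + 1681 = 8081
Verification: 4719² + 6560² = 22268961 + 43033600 = 65302561 = 8081² ✓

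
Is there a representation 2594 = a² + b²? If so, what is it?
35² + 37² (a=35, b=37)

Factorization: 2594 = 2 × 1297
By Fermat: n is sum of two squares iff every prime p ≡ 3 (mod 4) appears to even power.
All primes ≡ 3 (mod 4) appear to even power.
Search a = 0, 1, 2, … for 2594 - a² a perfect square: first hit at a = 35: 2594 - 1225 = 1369 = 37².
2594 = 35² + 37² = 1225 + 1369 ✓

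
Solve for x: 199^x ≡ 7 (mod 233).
106

Baby-step giant-step with step n = ⌈√233⌉ = 16.
Baby steps 199^j mod 233 (j:value) for j=0..15: 0:1, 1:199, 2:224, 3:73, 4:81, 5:42, 6:203, 7:88, 8:37, 9:140, 10:133, 11:138, 12:201, 13:156, 14:55, 15:227.
Giant-step multiplier: 199^(-16) ≡ 199^(232-16) = 199^216 ≡ 8 (mod 233).
Giant steps γ_i = 7·8^i mod 233: γ_0=7, γ_1=56, γ_2=215, γ_3=89, γ_4=13, γ_5=104, γ_6=133 (in table at j=10).
x = i·n + j = 6·16 + 10 = 106.
Check: 199^106 ≡ 7 (mod 233).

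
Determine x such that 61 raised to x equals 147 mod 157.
76

Baby-step giant-step with step n = ⌈√157⌉ = 13.
Baby steps 61^j mod 157 (j:value) for j=0..12: 0:1, 1:61, 2:110, 3:116, 4:11, 5:43, 6:111, 7:20, 8:121, 9:2, 10:122, 11:63, 12:75.
Giant-step multiplier: 61^(-13) ≡ 61^(156-13) = 61^143 ≡ 50 (mod 157).
Giant steps γ_i = 147·50^i mod 157: γ_0=147, γ_1=128, γ_2=120, γ_3=34, γ_4=130, γ_5=63 (in table at j=11).
x = i·n + j = 5·13 + 11 = 76.
Check: 61^76 ≡ 147 (mod 157).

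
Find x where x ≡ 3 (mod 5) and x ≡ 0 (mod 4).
8

Using Chinese Remainder Theorem:
M = 5 × 4 = 20
M1 = 4, M2 = 5
y1 = 4^(-1) mod 5 = 4
y2 = 5^(-1) mod 4 = 1
x = (3×4×4 + 0×5×1) mod 20 = 8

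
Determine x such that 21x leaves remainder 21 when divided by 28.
x ≡ 1 (mod 4)

gcd(21, 28) = 7, which divides 21, so solutions exist.
Divide through by 7: 3x ≡ 3 (mod 4).
Find 3^(-1) mod 4 by the extended Euclidean algorithm:
4 = 1 × 3 + 1  ⟹  1 = (1)·4 + (-1)·3
So (-1)·3 ≡ 1 (mod 4), i.e. 3^(-1) ≡ -1 ≡ 3 (mod 4).
x ≡ 3 × 3 = 9 ≡ 1 (mod 4).
Check: 21 × 1 = 21 ≡ 21 (mod 28).
x ≡ 1 (mod 4), giving 7 solutions mod 28.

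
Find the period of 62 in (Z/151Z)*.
75

151 is prime, so ord(62) divides φ(151) = 150.
Divisors of 150: 1, 2, 3, 5, 6, 10, 15, 25, 30, 50, 75, 150.
Repeated squaring: 62^1 ≡ 62, 62^2 ≡ 69, 62^4 ≡ 80, 62^8 ≡ 58, 62^16 ≡ 42, 62^32 ≡ 103, 62^64 ≡ 39, 62^128 ≡ 11 (mod 151).
Test 62^d mod 151 for each divisor d in increasing order:
62^1 ≡ 62
62^2 ≡ 69
62^3 = 62^2·62^1 ≡ 50
62^5 = 62^4·62^1 ≡ 128
62^6 = 62^4·62^2 ≡ 84
62^10 = 62^8·62^2 ≡ 76
62^15 = 62^8·62^4·62^2·62^1 ≡ 64
62^25 = 62^16·62^8·62^1 ≡ 32
62^30 = 62^16·62^8·62^4·62^2 ≡ 19
62^50 = 62^32·62^16·62^2 ≡ 118
62^75 = 62^64·62^8·62^2·62^1 ≡ 1  ← first divisor giving 1
The order is 75.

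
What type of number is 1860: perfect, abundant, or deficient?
abundant

Proper divisors of 1860: sum = 1 + 2 + 3 + 4 + 5 + 6 + 10 + 12 + ... + 372 + 465 + 620 + 930 (23 divisors) = 3516
Since 3516 > 1860, 1860 is abundant.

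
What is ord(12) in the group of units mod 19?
6

19 is prime, so ord(12) divides φ(19) = 18.
Divisors of 18: 1, 2, 3, 6, 9, 18.
Repeated squaring: 12^1 ≡ 12, 12^2 ≡ 11, 12^4 ≡ 7, 12^8 ≡ 11, 12^16 ≡ 7 (mod 19).
Test 12^d mod 19 for each divisor d in increasing order:
12^1 ≡ 12
12^2 ≡ 11
12^3 = 12^2·12^1 ≡ 18
12^6 = 12^4·12^2 ≡ 1  ← first divisor giving 1
The order is 6.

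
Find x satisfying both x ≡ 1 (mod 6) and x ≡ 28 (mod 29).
115

Using Chinese Remainder Theorem:
M = 6 × 29 = 174
M1 = 29, M2 = 6
y1 = 29^(-1) mod 6 = 5
y2 = 6^(-1) mod 29 = 5
x = (1×29×5 + 28×6×5) mod 174 = 115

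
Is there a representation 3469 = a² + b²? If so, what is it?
38² + 45² (a=38, b=45)

Factorization: 3469 = 3469
By Fermat: n is sum of two squares iff every prime p ≡ 3 (mod 4) appears to even power.
All primes ≡ 3 (mod 4) appear to even power.
Search a = 0, 1, 2, … for 3469 - a² a perfect square: first hit at a = 38: 3469 - 1444 = 2025 = 45².
3469 = 38² + 45² = 1444 + 2025 ✓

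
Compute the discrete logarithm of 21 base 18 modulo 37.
14

Baby-step giant-step with step n = ⌈√37⌉ = 7.
Baby steps 18^j mod 37 (j:value) for j=0..6: 0:1, 1:18, 2:28, 3:23, 4:7, 5:15, 6:11.
Giant-step multiplier: 18^(-7) ≡ 18^(36-7) = 18^29 ≡ 20 (mod 37).
Giant steps γ_i = 21·20^i mod 37: γ_0=21, γ_1=13, γ_2=1 (in table at j=0).
x = i·n + j = 2·7 + 0 = 14.
Check: 18^14 ≡ 21 (mod 37).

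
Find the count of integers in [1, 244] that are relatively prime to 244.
120

244 = 2^2 × 61
φ(n) = n × ∏(1 - 1/p) for each prime p dividing n
φ(244) = 244 × (1 - 1/2) × (1 - 1/61) = 120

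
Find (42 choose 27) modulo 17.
0

Using Lucas' theorem:
Write n=42 and k=27 in base 17:
n in base 17: [2, 8]
k in base 17: [1, 10]
C(42,27) mod 17 = ∏ C(n_i, k_i) mod 17
Digit binomials (mod 17): C(2,1) = 2; C(8,10) = 0 (k_i > n_i)
Product: 2 × 0 = 0 ≡ 0 (mod 17)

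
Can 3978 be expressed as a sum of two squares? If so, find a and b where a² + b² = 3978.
3² + 63² (a=3, b=63)

Factorization: 3978 = 2 × 3^2 × 13 × 17
By Fermat: n is sum of two squares iff every prime p ≡ 3 (mod 4) appears to even power.
All primes ≡ 3 (mod 4) appear to even power.
Search a = 0, 1, 2, … for 3978 - a² a perfect square: first hit at a = 3: 3978 - 9 = 3969 = 63².
3978 = 3² + 63² = 9 + 3969 ✓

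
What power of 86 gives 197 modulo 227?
61

Baby-step giant-step with step n = ⌈√227⌉ = 16.
Baby steps 86^j mod 227 (j:value) for j=0..15: 0:1, 1:86, 2:132, 3:2, 4:172, 5:37, 6:4, 7:117, 8:74, 9:8, 10:7, 11:148, 12:16, 13:14, 14:69, 15:32.
Giant-step multiplier: 86^(-16) ≡ 86^(226-16) = 86^210 ≡ 73 (mod 227).
Giant steps γ_i = 197·73^i mod 227: γ_0=197, γ_1=80, γ_2=165, γ_3=14 (in table at j=13).
x = i·n + j = 3·16 + 13 = 61.
Check: 86^61 ≡ 197 (mod 227).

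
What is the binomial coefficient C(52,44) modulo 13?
0

Using Lucas' theorem:
Write n=52 and k=44 in base 13:
n in base 13: [4, 0]
k in base 13: [3, 5]
C(52,44) mod 13 = ∏ C(n_i, k_i) mod 13
Digit binomials (mod 13): C(4,3) = 4; C(0,5) = 0 (k_i > n_i)
Product: 4 × 0 = 0 ≡ 0 (mod 13)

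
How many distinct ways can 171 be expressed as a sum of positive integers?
301384802048

p(n) counts ways to write n as a sum of positive integers (order ignored).
Euler's pentagonal recurrence: p(k) = p(k-1) + p(k-2) - p(k-5) - p(k-7) + p(k-12) + p(k-15) - ... (offsets j(3j∓1)/2, signs ++--, p(0)=1, p(<0)=0).
DP table for k = 0..170: p(0)=1, p(1)=1, p(2)=2, p(3)=3, p(4)=5, p(5)=7, p(6)=11, p(7)=15, p(8)=22, p(9)=30, p(10)=42, p(11)=56, p(12)=77, p(13)=101, p(14)=135, p(15)=176, p(16)=231, p(17)=297, p(18)=385, p(19)=490, p(20)=627, p(21)=792, p(22)=1002, p(23)=1255, p(24)=1575, p(25)=1958, p(26)=2436, p(27)=3010, p(28)=3718, p(29)=4565, p(30)=5604, p(31)=6842, p(32)=8349, p(33)=10143, p(34)=12310, p(35)=14883, p(36)=17977, p(37)=21637, p(38)=26015, p(39)=31185, p(40)=37338, p(41)=44583, p(42)=53174, p(43)=63261, p(44)=75175, p(45)=89134, p(46)=105558, p(47)=124754, p(48)=147273, p(49)=173525, p(50)=204226, p(51)=239943, p(52)=281589, p(53)=329931, p(54)=386155, p(55)=451276, p(56)=526823, p(57)=614154, p(58)=715220, p(59)=831820, p(60)=966467, p(61)=1121505, p(62)=1300156, p(63)=1505499, p(64)=1741630, p(65)=2012558, p(66)=2323520, p(67)=2679689, p(68)=3087735, p(69)=3554345, p(70)=4087968, p(71)=4697205, p(72)=5392783, p(73)=6185689, p(74)=7089500, p(75)=8118264, p(76)=9289091, p(77)=10619863, p(78)=12132164, p(79)=13848650, p(80)=15796476, p(81)=18004327, p(82)=20506255, p(83)=23338469, p(84)=26543660, p(85)=30167357, p(86)=34262962, p(87)=38887673, p(88)=44108109, p(89)=49995925, p(90)=56634173, p(91)=64112359, p(92)=72533807, p(93)=82010177, p(94)=92669720, p(95)=104651419, p(96)=118114304, p(97)=133230930, p(98)=150198136, p(99)=169229875, p(100)=190569292, p(101)=214481126, p(102)=241265379, p(103)=271248950, p(104)=304801365, p(105)=342325709, p(106)=384276336, p(107)=431149389, p(108)=483502844, p(109)=541946240, p(110)=607163746, p(111)=679903203, p(112)=761002156, p(113)=851376628, p(114)=952050665, p(115)=1064144451, p(116)=1188908248, p(117)=1327710076, p(118)=1482074143, p(119)=1653668665, p(120)=1844349560, p(121)=2056148051, p(122)=2291320912, p(123)=2552338241, p(124)=2841940500, p(125)=3163127352, p(126)=3519222692, p(127)=3913864295, p(128)=4351078600, p(129)=4835271870, p(130)=5371315400, p(131)=5964539504, p(132)=6620830889, p(133)=7346629512, p(134)=8149040695, p(135)=9035836076, p(136)=10015581680, p(137)=11097645016, p(138)=12292341831, p(139)=13610949895, p(140)=15065878135, p(141)=16670689208, p(142)=18440293320, p(143)=20390982757, p(144)=22540654445, p(145)=24908858009, p(146)=27517052599, p(147)=30388671978, p(148)=33549419497, p(149)=37027355200, p(150)=40853235313, p(151)=45060624582, p(152)=49686288421, p(153)=54770336324, p(154)=60356673280, p(155)=66493182097, p(156)=73232243759, p(157)=80630964769, p(158)=88751778802, p(159)=97662728555, p(160)=107438159466, p(161)=118159068427, p(162)=129913904637, p(163)=142798995930, p(164)=156919475295, p(165)=172389800255, p(166)=189334822579, p(167)=207890420102, p(168)=228204732751, p(169)=250438925115, p(170)=274768617130.
Final step: p(171) = p(170) + p(169) - p(166) - p(164) + p(159) + p(156) - p(149) - p(145) + p(136) + p(131) - p(120) - p(114) + p(101) + p(94) - p(79) - p(71) + p(54) + p(45) - p(26) - p(16)
= 274768617130 + 250438925115 - 189334822579 - 156919475295 + 97662728555 + 73232243759 - 37027355200 - 24908858009 + 10015581680 + 5964539504 - 1844349560 - 952050665 + 214481126 + 92669720 - 13848650 - 4697205 + 386155 + 89134 - 2436 - 231
= 301384802048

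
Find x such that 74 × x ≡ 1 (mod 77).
51

gcd(74, 77) = 1, so the inverse exists.
Extended Euclidean algorithm on (77, 74):
77 = 1 × 74 + 3  ⟹  3 = (1)·77 + (-1)·74
74 = 24 × 3 + 2  ⟹  2 = (-24)·77 + (25)·74
3 = 1 × 2 + 1  ⟹  1 = (25)·77 + (-26)·74
So (-26)·74 ≡ 1 (mod 77), i.e. 74^(-1) ≡ -26 ≡ 51 (mod 77).
Check: 74 × 51 = 3774 ≡ 1 (mod 77)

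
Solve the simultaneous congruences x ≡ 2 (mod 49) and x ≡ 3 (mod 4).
51

Using Chinese Remainder Theorem:
M = 49 × 4 = 196
M1 = 4, M2 = 49
y1 = 4^(-1) mod 49 = 37
y2 = 49^(-1) mod 4 = 1
x = (2×4×37 + 3×49×1) mod 196 = 51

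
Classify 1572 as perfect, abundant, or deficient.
abundant

Proper divisors of 1572: sum = 1 + 2 + 3 + 4 + 6 + 12 + 131 + 262 + 393 + 524 + 786 = 2124
Since 2124 > 1572, 1572 is abundant.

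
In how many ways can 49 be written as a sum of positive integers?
173525

p(n) counts ways to write n as a sum of positive integers (order ignored).
Euler's pentagonal recurrence: p(k) = p(k-1) + p(k-2) - p(k-5) - p(k-7) + p(k-12) + p(k-15) - ... (offsets j(3j∓1)/2, signs ++--, p(0)=1, p(<0)=0).
DP table for k = 0..48: p(0)=1, p(1)=1, p(2)=2, p(3)=3, p(4)=5, p(5)=7, p(6)=11, p(7)=15, p(8)=22, p(9)=30, p(10)=42, p(11)=56, p(12)=77, p(13)=101, p(14)=135, p(15)=176, p(16)=231, p(17)=297, p(18)=385, p(19)=490, p(20)=627, p(21)=792, p(22)=1002, p(23)=1255, p(24)=1575, p(25)=1958, p(26)=2436, p(27)=3010, p(28)=3718, p(29)=4565, p(30)=5604, p(31)=6842, p(32)=8349, p(33)=10143, p(34)=12310, p(35)=14883, p(36)=17977, p(37)=21637, p(38)=26015, p(39)=31185, p(40)=37338, p(41)=44583, p(42)=53174, p(43)=63261, p(44)=75175, p(45)=89134, p(46)=105558, p(47)=124754, p(48)=147273.
Final step: p(49) = p(48) + p(47) - p(44) - p(42) + p(37) + p(34) - p(27) - p(23) + p(14) + p(9)
= 147273 + 124754 - 75175 - 53174 + 21637 + 12310 - 3010 - 1255 + 135 + 30
= 173525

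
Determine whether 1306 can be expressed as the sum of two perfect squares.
9² + 35² (a=9, b=35)

Factorization: 1306 = 2 × 653
By Fermat: n is sum of two squares iff every prime p ≡ 3 (mod 4) appears to even power.
All primes ≡ 3 (mod 4) appear to even power.
Search a = 0, 1, 2, … for 1306 - a² a perfect square: first hit at a = 9: 1306 - 81 = 1225 = 35².
1306 = 9² + 35² = 81 + 1225 ✓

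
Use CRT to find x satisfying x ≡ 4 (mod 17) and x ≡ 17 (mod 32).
497

Using Chinese Remainder Theorem:
M = 17 × 32 = 544
M1 = 32, M2 = 17
y1 = 32^(-1) mod 17 = 8
y2 = 17^(-1) mod 32 = 17
x = (4×32×8 + 17×17×17) mod 544 = 497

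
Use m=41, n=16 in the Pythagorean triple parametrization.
(1425, 1312, 1937)

Euclid's formula: a = m² - n², b = 2mn, c = m² + n²
m = 41, n = 16
a = 41² - 16² = 1681 - 256 = 1425
b = 2 × 41 × 16 = 1312
c = 41² + 16² = 1681 + 256 = 1937
Verification: 1425² + 1312² = 2030625 + 1721344 = 3751969 = 1937² ✓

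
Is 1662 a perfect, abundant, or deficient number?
abundant

Proper divisors of 1662: sum = 1 + 2 + 3 + 6 + 277 + 554 + 831 = 1674
Since 1674 > 1662, 1662 is abundant.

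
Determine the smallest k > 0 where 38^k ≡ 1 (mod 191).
38

191 is prime, so ord(38) divides φ(191) = 190.
Divisors of 190: 1, 2, 5, 10, 19, 38, 95, 190.
Repeated squaring: 38^1 ≡ 38, 38^2 ≡ 107, 38^4 ≡ 180, 38^8 ≡ 121, 38^16 ≡ 125, 38^32 ≡ 154, 38^64 ≡ 32, 38^128 ≡ 69 (mod 191).
Test 38^d mod 191 for each divisor d in increasing order:
38^1 ≡ 38
38^2 ≡ 107
38^5 = 38^4·38^1 ≡ 155
38^10 = 38^8·38^2 ≡ 150
38^19 = 38^16·38^2·38^1 ≡ 190
38^38 = 38^32·38^4·38^2 ≡ 1  ← first divisor giving 1
The order is 38.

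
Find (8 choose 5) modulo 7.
0

Using Lucas' theorem:
Write n=8 and k=5 in base 7:
n in base 7: [1, 1]
k in base 7: [0, 5]
C(8,5) mod 7 = ∏ C(n_i, k_i) mod 7
Digit binomials (mod 7): C(1,0) = 1; C(1,5) = 0 (k_i > n_i)
Product: 1 × 0 = 0 ≡ 0 (mod 7)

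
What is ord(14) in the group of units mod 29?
28

29 is prime, so ord(14) divides φ(29) = 28.
Divisors of 28: 1, 2, 4, 7, 14, 28.
Repeated squaring: 14^1 ≡ 14, 14^2 ≡ 22, 14^4 ≡ 20, 14^8 ≡ 23, 14^16 ≡ 7 (mod 29).
Test 14^d mod 29 for each divisor d in increasing order:
14^1 ≡ 14
14^2 ≡ 22
14^4 ≡ 20
14^7 = 14^4·14^2·14^1 ≡ 12
14^14 = 14^8·14^4·14^2 ≡ 28
14^28 = 14^16·14^8·14^4 ≡ 1  ← first divisor giving 1
The order is 28.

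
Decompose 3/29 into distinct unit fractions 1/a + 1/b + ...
1/10 + 1/290

Greedy algorithm:
3/29: ceiling(29/3) = 10, use 1/10
1/290: ceiling(290/1) = 290, use 1/290
Result: 3/29 = 1/10 + 1/290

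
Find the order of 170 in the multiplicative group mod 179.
178

179 is prime, so ord(170) divides φ(179) = 178.
Divisors of 178: 1, 2, 89, 178.
Repeated squaring: 170^1 ≡ 170, 170^2 ≡ 81, 170^4 ≡ 117, 170^8 ≡ 85, 170^16 ≡ 65, 170^32 ≡ 108, 170^64 ≡ 29, 170^128 ≡ 125 (mod 179).
Test 170^d mod 179 for each divisor d in increasing order:
170^1 ≡ 170
170^2 ≡ 81
170^89 = 170^64·170^16·170^8·170^1 ≡ 178
170^178 = 170^128·170^32·170^16·170^2 ≡ 1  ← first divisor giving 1
The order is 178.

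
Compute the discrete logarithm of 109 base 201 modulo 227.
222

Baby-step giant-step with step n = ⌈√227⌉ = 16.
Baby steps 201^j mod 227 (j:value) for j=0..15: 0:1, 1:201, 2:222, 3:130, 4:25, 5:31, 6:102, 7:72, 8:171, 9:94, 10:53, 11:211, 12:189, 13:80, 14:190, 15:54.
Giant-step multiplier: 201^(-16) ≡ 201^(226-16) = 201^210 ≡ 27 (mod 227).
Giant steps γ_i = 109·27^i mod 227: γ_0=109, γ_1=219, γ_2=11, γ_3=70, γ_4=74, γ_5=182, γ_6=147, γ_7=110, γ_8=19, γ_9=59, γ_10=4, γ_11=108, γ_12=192, γ_13=190 (in table at j=14).
x = i·n + j = 13·16 + 14 = 222.
Check: 201^222 ≡ 109 (mod 227).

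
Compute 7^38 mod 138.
121

Repeated squaring. Binary of 38 = 100110.
7^1 ≡ 7 (mod 138); 7^2 ≡ 49 (mod 138); 7^4 ≡ 55 (mod 138); 7^8 ≡ 127 (mod 138); 7^16 ≡ 121 (mod 138); 7^32 ≡ 13 (mod 138)
7^38 = 7^2 × 7^4 × 7^32 ≡ 121 (mod 138)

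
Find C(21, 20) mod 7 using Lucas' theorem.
0

Using Lucas' theorem:
Write n=21 and k=20 in base 7:
n in base 7: [3, 0]
k in base 7: [2, 6]
C(21,20) mod 7 = ∏ C(n_i, k_i) mod 7
Digit binomials (mod 7): C(3,2) = 3; C(0,6) = 0 (k_i > n_i)
Product: 3 × 0 = 0 ≡ 0 (mod 7)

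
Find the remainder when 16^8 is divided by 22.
4

Repeated squaring. Binary of 8 = 1000.
16^1 ≡ 16 (mod 22); 16^2 ≡ 14 (mod 22); 16^4 ≡ 20 (mod 22); 16^8 ≡ 4 (mod 22)
16^8 = 16^8 ≡ 4 (mod 22)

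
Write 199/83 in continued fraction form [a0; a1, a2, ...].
[2; 2, 1, 1, 16]

Euclidean algorithm steps:
199 = 2 × 83 + 33
83 = 2 × 33 + 17
33 = 1 × 17 + 16
17 = 1 × 16 + 1
16 = 16 × 1 + 0
Continued fraction: [2; 2, 1, 1, 16]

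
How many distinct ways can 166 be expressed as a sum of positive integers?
189334822579

p(n) counts ways to write n as a sum of positive integers (order ignored).
Euler's pentagonal recurrence: p(k) = p(k-1) + p(k-2) - p(k-5) - p(k-7) + p(k-12) + p(k-15) - ... (offsets j(3j∓1)/2, signs ++--, p(0)=1, p(<0)=0).
DP table for k = 0..165: p(0)=1, p(1)=1, p(2)=2, p(3)=3, p(4)=5, p(5)=7, p(6)=11, p(7)=15, p(8)=22, p(9)=30, p(10)=42, p(11)=56, p(12)=77, p(13)=101, p(14)=135, p(15)=176, p(16)=231, p(17)=297, p(18)=385, p(19)=490, p(20)=627, p(21)=792, p(22)=1002, p(23)=1255, p(24)=1575, p(25)=1958, p(26)=2436, p(27)=3010, p(28)=3718, p(29)=4565, p(30)=5604, p(31)=6842, p(32)=8349, p(33)=10143, p(34)=12310, p(35)=14883, p(36)=17977, p(37)=21637, p(38)=26015, p(39)=31185, p(40)=37338, p(41)=44583, p(42)=53174, p(43)=63261, p(44)=75175, p(45)=89134, p(46)=105558, p(47)=124754, p(48)=147273, p(49)=173525, p(50)=204226, p(51)=239943, p(52)=281589, p(53)=329931, p(54)=386155, p(55)=451276, p(56)=526823, p(57)=614154, p(58)=715220, p(59)=831820, p(60)=966467, p(61)=1121505, p(62)=1300156, p(63)=1505499, p(64)=1741630, p(65)=2012558, p(66)=2323520, p(67)=2679689, p(68)=3087735, p(69)=3554345, p(70)=4087968, p(71)=4697205, p(72)=5392783, p(73)=6185689, p(74)=7089500, p(75)=8118264, p(76)=9289091, p(77)=10619863, p(78)=12132164, p(79)=13848650, p(80)=15796476, p(81)=18004327, p(82)=20506255, p(83)=23338469, p(84)=26543660, p(85)=30167357, p(86)=34262962, p(87)=38887673, p(88)=44108109, p(89)=49995925, p(90)=56634173, p(91)=64112359, p(92)=72533807, p(93)=82010177, p(94)=92669720, p(95)=104651419, p(96)=118114304, p(97)=133230930, p(98)=150198136, p(99)=169229875, p(100)=190569292, p(101)=214481126, p(102)=241265379, p(103)=271248950, p(104)=304801365, p(105)=342325709, p(106)=384276336, p(107)=431149389, p(108)=483502844, p(109)=541946240, p(110)=607163746, p(111)=679903203, p(112)=761002156, p(113)=851376628, p(114)=952050665, p(115)=1064144451, p(116)=1188908248, p(117)=1327710076, p(118)=1482074143, p(119)=1653668665, p(120)=1844349560, p(121)=2056148051, p(122)=2291320912, p(123)=2552338241, p(124)=2841940500, p(125)=3163127352, p(126)=3519222692, p(127)=3913864295, p(128)=4351078600, p(129)=4835271870, p(130)=5371315400, p(131)=5964539504, p(132)=6620830889, p(133)=7346629512, p(134)=8149040695, p(135)=9035836076, p(136)=10015581680, p(137)=11097645016, p(138)=12292341831, p(139)=13610949895, p(140)=15065878135, p(141)=16670689208, p(142)=18440293320, p(143)=20390982757, p(144)=22540654445, p(145)=24908858009, p(146)=27517052599, p(147)=30388671978, p(148)=33549419497, p(149)=37027355200, p(150)=40853235313, p(151)=45060624582, p(152)=49686288421, p(153)=54770336324, p(154)=60356673280, p(155)=66493182097, p(156)=73232243759, p(157)=80630964769, p(158)=88751778802, p(159)=97662728555, p(160)=107438159466, p(161)=118159068427, p(162)=129913904637, p(163)=142798995930, p(164)=156919475295, p(165)=172389800255.
Final step: p(166) = p(165) + p(164) - p(161) - p(159) + p(154) + p(151) - p(144) - p(140) + p(131) + p(126) - p(115) - p(109) + p(96) + p(89) - p(74) - p(66) + p(49) + p(40) - p(21) - p(11)
= 172389800255 + 156919475295 - 118159068427 - 97662728555 + 60356673280 + 45060624582 - 22540654445 - 15065878135 + 5964539504 + 3519222692 - 1064144451 - 541946240 + 118114304 + 49995925 - 7089500 - 2323520 + 173525 + 37338 - 792 - 56
= 189334822579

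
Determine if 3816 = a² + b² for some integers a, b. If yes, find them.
30² + 54² (a=30, b=54)

Factorization: 3816 = 2^3 × 3^2 × 53
By Fermat: n is sum of two squares iff every prime p ≡ 3 (mod 4) appears to even power.
All primes ≡ 3 (mod 4) appear to even power.
Search a = 0, 1, 2, … for 3816 - a² a perfect square: first hit at a = 30: 3816 - 900 = 2916 = 54².
3816 = 30² + 54² = 900 + 2916 ✓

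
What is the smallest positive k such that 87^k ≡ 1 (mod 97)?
96

97 is prime, so ord(87) divides φ(97) = 96.
Divisors of 96: 1, 2, 3, 4, 6, 8, 12, 16, 24, 32, 48, 96.
Repeated squaring: 87^1 ≡ 87, 87^2 ≡ 3, 87^4 ≡ 9, 87^8 ≡ 81, 87^16 ≡ 62, 87^32 ≡ 61, 87^64 ≡ 35 (mod 97).
Test 87^d mod 97 for each divisor d in increasing order:
87^1 ≡ 87
87^2 ≡ 3
87^3 = 87^2·87^1 ≡ 67
87^4 ≡ 9
87^6 = 87^4·87^2 ≡ 27
87^8 ≡ 81
87^12 = 87^8·87^4 ≡ 50
87^16 ≡ 62
87^24 = 87^16·87^8 ≡ 75
87^32 ≡ 61
87^48 = 87^32·87^16 ≡ 96
87^96 = 87^64·87^32 ≡ 1  ← first divisor giving 1
The order is 96.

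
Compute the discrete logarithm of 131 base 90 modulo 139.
78

Baby-step giant-step with step n = ⌈√139⌉ = 12.
Baby steps 90^j mod 139 (j:value) for j=0..11: 0:1, 1:90, 2:38, 3:84, 4:54, 5:134, 6:106, 7:88, 8:136, 9:8, 10:25, 11:26.
Giant-step multiplier: 90^(-12) ≡ 90^(138-12) = 90^126 ≡ 6 (mod 139).
Giant steps γ_i = 131·6^i mod 139: γ_0=131, γ_1=91, γ_2=129, γ_3=79, γ_4=57, γ_5=64, γ_6=106 (in table at j=6).
x = i·n + j = 6·12 + 6 = 78.
Check: 90^78 ≡ 131 (mod 139).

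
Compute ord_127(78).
126

127 is prime, so ord(78) divides φ(127) = 126.
Divisors of 126: 1, 2, 3, 6, 7, 9, 14, 18, 21, 42, 63, 126.
Repeated squaring: 78^1 ≡ 78, 78^2 ≡ 115, 78^4 ≡ 17, 78^8 ≡ 35, 78^16 ≡ 82, 78^32 ≡ 120, 78^64 ≡ 49 (mod 127).
Test 78^d mod 127 for each divisor d in increasing order:
78^1 ≡ 78
78^2 ≡ 115
78^3 = 78^2·78^1 ≡ 80
78^6 = 78^4·78^2 ≡ 50
78^7 = 78^4·78^2·78^1 ≡ 90
78^9 = 78^8·78^1 ≡ 63
78^14 = 78^8·78^4·78^2 ≡ 99
78^18 = 78^16·78^2 ≡ 32
78^21 = 78^16·78^4·78^1 ≡ 20
78^42 = 78^32·78^8·78^2 ≡ 19
78^63 = 78^32·78^16·78^8·78^4·78^2·78^1 ≡ 126
78^126 = 78^64·78^32·78^16·78^8·78^4·78^2 ≡ 1  ← first divisor giving 1
The order is 126.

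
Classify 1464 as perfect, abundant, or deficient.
abundant

Proper divisors of 1464: sum = 1 + 2 + 3 + 4 + 6 + 8 + 12 + 24 + 61 + 122 + 183 + 244 + 366 + 488 + 732 = 2256
Since 2256 > 1464, 1464 is abundant.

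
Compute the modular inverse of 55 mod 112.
55

gcd(55, 112) = 1, so the inverse exists.
Extended Euclidean algorithm on (112, 55):
112 = 2 × 55 + 2  ⟹  2 = (1)·112 + (-2)·55
55 = 27 × 2 + 1  ⟹  1 = (-27)·112 + (55)·55
So (55)·55 ≡ 1 (mod 112), i.e. 55^(-1) ≡ 55 (mod 112).
Check: 55 × 55 = 3025 ≡ 1 (mod 112)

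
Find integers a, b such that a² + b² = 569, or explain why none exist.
13² + 20² (a=13, b=20)

Factorization: 569 = 569
By Fermat: n is sum of two squares iff every prime p ≡ 3 (mod 4) appears to even power.
All primes ≡ 3 (mod 4) appear to even power.
Search a = 0, 1, 2, … for 569 - a² a perfect square: first hit at a = 13: 569 - 169 = 400 = 20².
569 = 13² + 20² = 169 + 400 ✓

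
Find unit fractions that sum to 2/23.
1/12 + 1/276

Greedy algorithm:
2/23: ceiling(23/2) = 12, use 1/12
1/276: ceiling(276/1) = 276, use 1/276
Result: 2/23 = 1/12 + 1/276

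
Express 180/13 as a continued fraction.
[13; 1, 5, 2]

Euclidean algorithm steps:
180 = 13 × 13 + 11
13 = 1 × 11 + 2
11 = 5 × 2 + 1
2 = 2 × 1 + 0
Continued fraction: [13; 1, 5, 2]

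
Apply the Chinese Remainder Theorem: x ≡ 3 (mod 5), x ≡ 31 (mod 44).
163

Using Chinese Remainder Theorem:
M = 5 × 44 = 220
M1 = 44, M2 = 5
y1 = 44^(-1) mod 5 = 4
y2 = 5^(-1) mod 44 = 9
x = (3×44×4 + 31×5×9) mod 220 = 163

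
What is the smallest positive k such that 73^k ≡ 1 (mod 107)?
106

107 is prime, so ord(73) divides φ(107) = 106.
Divisors of 106: 1, 2, 53, 106.
Repeated squaring: 73^1 ≡ 73, 73^2 ≡ 86, 73^4 ≡ 13, 73^8 ≡ 62, 73^16 ≡ 99, 73^32 ≡ 64, 73^64 ≡ 30 (mod 107).
Test 73^d mod 107 for each divisor d in increasing order:
73^1 ≡ 73
73^2 ≡ 86
73^53 = 73^32·73^16·73^4·73^1 ≡ 106
73^106 = 73^64·73^32·73^8·73^2 ≡ 1  ← first divisor giving 1
The order is 106.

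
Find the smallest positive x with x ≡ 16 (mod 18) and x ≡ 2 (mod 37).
520

Using Chinese Remainder Theorem:
M = 18 × 37 = 666
M1 = 37, M2 = 18
y1 = 37^(-1) mod 18 = 1
y2 = 18^(-1) mod 37 = 35
x = (16×37×1 + 2×18×35) mod 666 = 520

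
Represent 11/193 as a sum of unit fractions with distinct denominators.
1/18 + 1/695 + 1/2414430

Greedy algorithm:
11/193: ceiling(193/11) = 18, use 1/18
5/3474: ceiling(3474/5) = 695, use 1/695
1/2414430: ceiling(2414430/1) = 2414430, use 1/2414430
Result: 11/193 = 1/18 + 1/695 + 1/2414430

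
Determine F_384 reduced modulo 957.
762

Matrix identity: Q^n = [[F_(n+1), F_n], [F_n, F_(n-1)]] with Q = [[1,1],[1,0]].
n = 384 = 110000000₂. Square-and-multiply, entries mod 957:
Q^1 = [[1,1],[1,0]]
Q^3 = (Q^1)²·Q = [[3,2],[2,1]]
Q^6 = (Q^3)² = [[13,8],[8,5]]
Q^12 = (Q^6)² = [[233,144],[144,89]]
Q^24 = (Q^12)² = [[379,432],[432,904]]
Q^48 = (Q^24)² = [[100,153],[153,904]]
Q^96 = (Q^48)² = [[871,492],[492,379]]
Q^192 = (Q^96)² = [[640,606],[606,34]]
Q^384 = (Q^192)² = [[709,762],[762,904]]
F_384 mod 957 = Q^384[0][1] = 762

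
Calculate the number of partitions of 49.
173525

p(n) counts ways to write n as a sum of positive integers (order ignored).
Euler's pentagonal recurrence: p(k) = p(k-1) + p(k-2) - p(k-5) - p(k-7) + p(k-12) + p(k-15) - ... (offsets j(3j∓1)/2, signs ++--, p(0)=1, p(<0)=0).
DP table for k = 0..48: p(0)=1, p(1)=1, p(2)=2, p(3)=3, p(4)=5, p(5)=7, p(6)=11, p(7)=15, p(8)=22, p(9)=30, p(10)=42, p(11)=56, p(12)=77, p(13)=101, p(14)=135, p(15)=176, p(16)=231, p(17)=297, p(18)=385, p(19)=490, p(20)=627, p(21)=792, p(22)=1002, p(23)=1255, p(24)=1575, p(25)=1958, p(26)=2436, p(27)=3010, p(28)=3718, p(29)=4565, p(30)=5604, p(31)=6842, p(32)=8349, p(33)=10143, p(34)=12310, p(35)=14883, p(36)=17977, p(37)=21637, p(38)=26015, p(39)=31185, p(40)=37338, p(41)=44583, p(42)=53174, p(43)=63261, p(44)=75175, p(45)=89134, p(46)=105558, p(47)=124754, p(48)=147273.
Final step: p(49) = p(48) + p(47) - p(44) - p(42) + p(37) + p(34) - p(27) - p(23) + p(14) + p(9)
= 147273 + 124754 - 75175 - 53174 + 21637 + 12310 - 3010 - 1255 + 135 + 30
= 173525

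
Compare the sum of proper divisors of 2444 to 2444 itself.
deficient

Proper divisors of 2444: sum = 1 + 2 + 4 + 13 + 26 + 47 + 52 + 94 + 188 + 611 + 1222 = 2260
Since 2260 < 2444, 2444 is deficient.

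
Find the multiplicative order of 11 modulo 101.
100

101 is prime, so ord(11) divides φ(101) = 100.
Divisors of 100: 1, 2, 4, 5, 10, 20, 25, 50, 100.
Repeated squaring: 11^1 ≡ 11, 11^2 ≡ 20, 11^4 ≡ 97, 11^8 ≡ 16, 11^16 ≡ 54, 11^32 ≡ 88, 11^64 ≡ 68 (mod 101).
Test 11^d mod 101 for each divisor d in increasing order:
11^1 ≡ 11
11^2 ≡ 20
11^4 ≡ 97
11^5 = 11^4·11^1 ≡ 57
11^10 = 11^8·11^2 ≡ 17
11^20 = 11^16·11^4 ≡ 87
11^25 = 11^16·11^8·11^1 ≡ 10
11^50 = 11^32·11^16·11^2 ≡ 100
11^100 = 11^64·11^32·11^4 ≡ 1  ← first divisor giving 1
The order is 100.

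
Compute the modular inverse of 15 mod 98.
85

gcd(15, 98) = 1, so the inverse exists.
Extended Euclidean algorithm on (98, 15):
98 = 6 × 15 + 8  ⟹  8 = (1)·98 + (-6)·15
15 = 1 × 8 + 7  ⟹  7 = (-1)·98 + (7)·15
8 = 1 × 7 + 1  ⟹  1 = (2)·98 + (-13)·15
So (-13)·15 ≡ 1 (mod 98), i.e. 15^(-1) ≡ -13 ≡ 85 (mod 98).
Check: 15 × 85 = 1275 ≡ 1 (mod 98)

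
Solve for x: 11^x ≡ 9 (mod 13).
8

Baby-step giant-step with step n = ⌈√13⌉ = 4.
Baby steps 11^j mod 13 (j:value) for j=0..3: 0:1, 1:11, 2:4, 3:5.
Giant-step multiplier: 11^(-4) ≡ 11^(12-4) = 11^8 ≡ 9 (mod 13).
Giant steps γ_i = 9·9^i mod 13: γ_0=9, γ_1=3, γ_2=1 (in table at j=0).
x = i·n + j = 2·4 + 0 = 8.
Check: 11^8 ≡ 9 (mod 13).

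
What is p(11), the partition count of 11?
56

p(n) counts ways to write n as a sum of positive integers (order ignored).
Euler's pentagonal recurrence: p(k) = p(k-1) + p(k-2) - p(k-5) - p(k-7) + p(k-12) + p(k-15) - ... (offsets j(3j∓1)/2, signs ++--, p(0)=1, p(<0)=0).
DP table for k = 0..10: p(0)=1, p(1)=1, p(2)=2, p(3)=3, p(4)=5, p(5)=7, p(6)=11, p(7)=15, p(8)=22, p(9)=30, p(10)=42.
Final step: p(11) = p(10) + p(9) - p(6) - p(4)
= 42 + 30 - 11 - 5
= 56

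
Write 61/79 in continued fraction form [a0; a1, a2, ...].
[0; 1, 3, 2, 1, 1, 3]

Euclidean algorithm steps:
61 = 0 × 79 + 61
79 = 1 × 61 + 18
61 = 3 × 18 + 7
18 = 2 × 7 + 4
7 = 1 × 4 + 3
4 = 1 × 3 + 1
3 = 3 × 1 + 0
Continued fraction: [0; 1, 3, 2, 1, 1, 3]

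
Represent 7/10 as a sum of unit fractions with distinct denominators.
1/2 + 1/5

Greedy algorithm:
7/10: ceiling(10/7) = 2, use 1/2
1/5: ceiling(5/1) = 5, use 1/5
Result: 7/10 = 1/2 + 1/5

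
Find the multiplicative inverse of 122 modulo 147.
47

gcd(122, 147) = 1, so the inverse exists.
Extended Euclidean algorithm on (147, 122):
147 = 1 × 122 + 25  ⟹  25 = (1)·147 + (-1)·122
122 = 4 × 25 + 22  ⟹  22 = (-4)·147 + (5)·122
25 = 1 × 22 + 3  ⟹  3 = (5)·147 + (-6)·122
22 = 7 × 3 + 1  ⟹  1 = (-39)·147 + (47)·122
So (47)·122 ≡ 1 (mod 147), i.e. 122^(-1) ≡ 47 (mod 147).
Check: 122 × 47 = 5734 ≡ 1 (mod 147)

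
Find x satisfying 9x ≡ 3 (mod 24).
x ≡ 3 (mod 8)

gcd(9, 24) = 3, which divides 3, so solutions exist.
Divide through by 3: 3x ≡ 1 (mod 8).
Find 3^(-1) mod 8 by the extended Euclidean algorithm:
8 = 2 × 3 + 2  ⟹  2 = (1)·8 + (-2)·3
3 = 1 × 2 + 1  ⟹  1 = (-1)·8 + (3)·3
So (3)·3 ≡ 1 (mod 8), i.e. 3^(-1) ≡ 3 (mod 8).
x ≡ 3 × 1 = 3 ≡ 3 (mod 8).
Check: 9 × 3 = 27 ≡ 3 (mod 24).
x ≡ 3 (mod 8), giving 3 solutions mod 24.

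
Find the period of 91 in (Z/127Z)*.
126

127 is prime, so ord(91) divides φ(127) = 126.
Divisors of 126: 1, 2, 3, 6, 7, 9, 14, 18, 21, 42, 63, 126.
Repeated squaring: 91^1 ≡ 91, 91^2 ≡ 26, 91^4 ≡ 41, 91^8 ≡ 30, 91^16 ≡ 11, 91^32 ≡ 121, 91^64 ≡ 36 (mod 127).
Test 91^d mod 127 for each divisor d in increasing order:
91^1 ≡ 91
91^2 ≡ 26
91^3 = 91^2·91^1 ≡ 80
91^6 = 91^4·91^2 ≡ 50
91^7 = 91^4·91^2·91^1 ≡ 105
91^9 = 91^8·91^1 ≡ 63
91^14 = 91^8·91^4·91^2 ≡ 103
91^18 = 91^16·91^2 ≡ 32
91^21 = 91^16·91^4·91^1 ≡ 20
91^42 = 91^32·91^8·91^2 ≡ 19
91^63 = 91^32·91^16·91^8·91^4·91^2·91^1 ≡ 126
91^126 = 91^64·91^32·91^16·91^8·91^4·91^2 ≡ 1  ← first divisor giving 1
The order is 126.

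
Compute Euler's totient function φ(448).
192

448 = 2^6 × 7
φ(n) = n × ∏(1 - 1/p) for each prime p dividing n
φ(448) = 448 × (1 - 1/2) × (1 - 1/7) = 192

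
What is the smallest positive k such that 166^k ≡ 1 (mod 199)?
198

199 is prime, so ord(166) divides φ(199) = 198.
Divisors of 198: 1, 2, 3, 6, 9, 11, 18, 22, 33, 66, 99, 198.
Repeated squaring: 166^1 ≡ 166, 166^2 ≡ 94, 166^4 ≡ 80, 166^8 ≡ 32, 166^16 ≡ 29, 166^32 ≡ 45, 166^64 ≡ 35, 166^128 ≡ 31 (mod 199).
Test 166^d mod 199 for each divisor d in increasing order:
166^1 ≡ 166
166^2 ≡ 94
166^3 = 166^2·166^1 ≡ 82
166^6 = 166^4·166^2 ≡ 157
166^9 = 166^8·166^1 ≡ 138
166^11 = 166^8·166^2·166^1 ≡ 37
166^18 = 166^16·166^2 ≡ 139
166^22 = 166^16·166^4·166^2 ≡ 175
166^33 = 166^32·166^1 ≡ 107
166^66 = 166^64·166^2 ≡ 106
166^99 = 166^64·166^32·166^2·166^1 ≡ 198
166^198 = 166^128·166^64·166^4·166^2 ≡ 1  ← first divisor giving 1
The order is 198.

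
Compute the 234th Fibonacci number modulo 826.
650

Matrix identity: Q^n = [[F_(n+1), F_n], [F_n, F_(n-1)]] with Q = [[1,1],[1,0]].
n = 234 = 11101010₂. Square-and-multiply, entries mod 826:
Q^1 = [[1,1],[1,0]]
Q^3 = (Q^1)²·Q = [[3,2],[2,1]]
Q^7 = (Q^3)²·Q = [[21,13],[13,8]]
Q^14 = (Q^7)² = [[610,377],[377,233]]
Q^29 = (Q^14)²·Q = [[258,457],[457,627]]
Q^58 = (Q^29)² = [[355,531],[531,650]]
Q^117 = (Q^58)²·Q = [[1,768],[768,59]]
Q^234 = (Q^117)² = [[61,650],[650,237]]
F_234 mod 826 = Q^234[0][1] = 650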